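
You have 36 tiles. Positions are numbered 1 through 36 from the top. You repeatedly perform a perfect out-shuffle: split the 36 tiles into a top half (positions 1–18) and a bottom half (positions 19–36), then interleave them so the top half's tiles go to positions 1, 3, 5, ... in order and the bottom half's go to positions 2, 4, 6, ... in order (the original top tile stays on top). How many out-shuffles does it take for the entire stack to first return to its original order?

The out-shuffle permutes the 36 positions with cycle lengths [1, 1, 3, 3, 4, 12, 12].
Every tile is home exactly when every cycle has completed a whole number of laps, i.e. after lcm(1, 3, 4, 12) = 12 out-shuffles.

12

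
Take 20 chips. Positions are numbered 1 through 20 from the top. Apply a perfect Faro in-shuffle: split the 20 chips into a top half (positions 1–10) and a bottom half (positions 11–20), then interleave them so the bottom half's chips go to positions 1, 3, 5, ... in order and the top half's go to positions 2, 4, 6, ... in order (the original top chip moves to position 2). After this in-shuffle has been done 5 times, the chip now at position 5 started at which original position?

Work backwards from position 5, undoing one in-shuffle at a time:
5 ← 13 ← 17 ← 19 ← 20 ← 10
So the chip now at position 5 started at position 10.

10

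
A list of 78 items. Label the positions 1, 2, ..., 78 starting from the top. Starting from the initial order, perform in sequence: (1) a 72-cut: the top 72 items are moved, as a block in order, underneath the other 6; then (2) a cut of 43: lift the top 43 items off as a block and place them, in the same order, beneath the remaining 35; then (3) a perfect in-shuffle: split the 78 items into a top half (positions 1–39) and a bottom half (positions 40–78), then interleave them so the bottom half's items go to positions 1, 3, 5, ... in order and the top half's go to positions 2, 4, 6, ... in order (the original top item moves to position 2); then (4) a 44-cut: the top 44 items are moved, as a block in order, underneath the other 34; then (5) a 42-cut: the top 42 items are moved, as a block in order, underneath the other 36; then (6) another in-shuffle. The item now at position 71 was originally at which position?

1

Undo the operations in reverse order, starting from position 71:
  undo op 6 (in-shuffle, from bottom half): 71 ← 75
  undo op 5 (cut 42): 75 ← 39
  undo op 4 (cut 44): 39 ← 5
  undo op 3 (in-shuffle, from bottom half): 5 ← 42
  undo op 2 (cut 43): 42 ← 7
  undo op 1 (cut 72): 7 ← 1
So the item at position 71 came from original position 1.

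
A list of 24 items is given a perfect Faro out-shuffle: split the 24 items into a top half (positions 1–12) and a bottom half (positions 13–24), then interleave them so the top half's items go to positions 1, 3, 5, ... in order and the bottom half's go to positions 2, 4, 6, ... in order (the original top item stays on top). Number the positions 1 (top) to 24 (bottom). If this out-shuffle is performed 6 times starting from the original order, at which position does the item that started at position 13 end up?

Track the item's position through each out-shuffle:
13 → 2 → 3 → 5 → 9 → 17 → 10

10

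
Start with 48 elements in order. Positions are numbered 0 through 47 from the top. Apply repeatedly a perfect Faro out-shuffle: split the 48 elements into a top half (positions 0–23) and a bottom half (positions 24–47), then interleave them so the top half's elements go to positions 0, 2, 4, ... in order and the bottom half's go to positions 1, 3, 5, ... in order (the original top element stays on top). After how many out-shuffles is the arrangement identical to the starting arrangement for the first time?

23

The out-shuffle permutes the 48 positions with cycle lengths [1, 1, 23, 23].
Every element is home exactly when every cycle has completed a whole number of laps, i.e. after lcm(1, 23) = 23 out-shuffles.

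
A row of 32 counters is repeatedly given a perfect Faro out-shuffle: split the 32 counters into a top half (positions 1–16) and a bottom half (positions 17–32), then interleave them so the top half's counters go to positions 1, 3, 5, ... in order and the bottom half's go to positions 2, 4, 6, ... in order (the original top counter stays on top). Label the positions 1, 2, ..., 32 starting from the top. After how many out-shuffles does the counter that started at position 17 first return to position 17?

5

Follow position 17 under repeated out-shuffles:
17 → 2 → 3 → 5 → 9 → 17
It first returns after 5 out-shuffles.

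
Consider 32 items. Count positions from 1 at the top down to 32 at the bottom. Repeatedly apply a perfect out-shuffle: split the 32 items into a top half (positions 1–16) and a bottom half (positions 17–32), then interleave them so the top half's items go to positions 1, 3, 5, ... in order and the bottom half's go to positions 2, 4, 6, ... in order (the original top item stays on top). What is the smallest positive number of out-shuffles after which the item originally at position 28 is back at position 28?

5

Follow position 28 under repeated out-shuffles:
28 → 24 → 16 → 31 → 30 → 28
It first returns after 5 out-shuffles.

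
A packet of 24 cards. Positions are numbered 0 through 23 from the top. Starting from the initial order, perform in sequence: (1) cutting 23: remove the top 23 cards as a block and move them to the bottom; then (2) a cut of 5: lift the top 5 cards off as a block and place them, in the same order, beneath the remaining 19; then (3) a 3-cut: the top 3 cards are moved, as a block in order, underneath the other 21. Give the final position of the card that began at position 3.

Track the card from position 3 forward through each operation:
  after op 1 (cut 23): 3 → 4
  after op 2 (cut 5): 4 → 23
  after op 3 (cut 3): 23 → 20

20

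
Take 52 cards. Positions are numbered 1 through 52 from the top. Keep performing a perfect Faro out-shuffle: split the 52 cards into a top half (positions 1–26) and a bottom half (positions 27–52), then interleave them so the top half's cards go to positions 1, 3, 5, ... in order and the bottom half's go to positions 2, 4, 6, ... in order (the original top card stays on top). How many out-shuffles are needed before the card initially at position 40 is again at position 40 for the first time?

Follow position 40 under repeated out-shuffles:
40 → 28 → 4 → 7 → 13 → 25 → 49 → 46 → 40
It first returns after 8 out-shuffles.

8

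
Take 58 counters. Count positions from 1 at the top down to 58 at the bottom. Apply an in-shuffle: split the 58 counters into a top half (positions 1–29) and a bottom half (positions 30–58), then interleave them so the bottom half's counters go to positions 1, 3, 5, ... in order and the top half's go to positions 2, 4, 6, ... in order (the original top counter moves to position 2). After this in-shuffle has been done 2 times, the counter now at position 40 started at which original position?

Work backwards from position 40, undoing one in-shuffle at a time:
40 ← 20 ← 10
So the counter now at position 40 started at position 10.

10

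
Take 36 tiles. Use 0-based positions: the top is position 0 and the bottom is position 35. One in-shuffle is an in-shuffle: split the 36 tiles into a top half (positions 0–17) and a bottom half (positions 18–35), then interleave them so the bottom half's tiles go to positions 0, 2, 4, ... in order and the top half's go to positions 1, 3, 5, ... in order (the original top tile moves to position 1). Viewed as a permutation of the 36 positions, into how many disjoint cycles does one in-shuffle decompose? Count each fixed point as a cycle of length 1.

Trace each unvisited position around until it returns:
(0 1 3 7 15 31 ... len 36)
1 cycle in total.

1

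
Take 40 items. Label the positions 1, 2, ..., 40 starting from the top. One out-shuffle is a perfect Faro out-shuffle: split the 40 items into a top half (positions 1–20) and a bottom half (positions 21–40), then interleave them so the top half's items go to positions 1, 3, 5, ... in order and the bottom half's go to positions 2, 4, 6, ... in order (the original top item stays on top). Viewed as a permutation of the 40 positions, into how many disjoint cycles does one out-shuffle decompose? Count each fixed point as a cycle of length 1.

Trace each unvisited position around until it returns:
(1) (2 3 5 9 17 33 ... len 12) (4 7 13 25 10 19 ... len 12) (8 15 29 18 35 30 ... len 12) (14 27) (40)
6 cycles in total.

6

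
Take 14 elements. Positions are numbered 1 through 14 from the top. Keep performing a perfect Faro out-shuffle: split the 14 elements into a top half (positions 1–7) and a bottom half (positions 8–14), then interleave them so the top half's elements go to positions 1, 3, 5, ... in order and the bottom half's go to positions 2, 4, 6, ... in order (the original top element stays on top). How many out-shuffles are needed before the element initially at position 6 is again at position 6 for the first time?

12

Follow position 6 under repeated out-shuffles:
6 → 11 → 8 → 2 → 3 → 5 → 9 → 4 → 7 → 13 → 12 → 10 → 6
It first returns after 12 out-shuffles.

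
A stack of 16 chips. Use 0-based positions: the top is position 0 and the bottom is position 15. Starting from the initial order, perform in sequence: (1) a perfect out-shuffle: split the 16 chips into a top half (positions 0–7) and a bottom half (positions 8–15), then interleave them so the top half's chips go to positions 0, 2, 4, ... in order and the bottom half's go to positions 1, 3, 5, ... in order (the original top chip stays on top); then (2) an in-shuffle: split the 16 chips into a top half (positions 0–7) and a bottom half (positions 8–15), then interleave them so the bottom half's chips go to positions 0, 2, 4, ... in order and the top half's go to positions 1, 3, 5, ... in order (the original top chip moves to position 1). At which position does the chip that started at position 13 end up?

6

Track the chip from position 13 forward through each operation:
  after op 1 (out-shuffle): 13 → 11
  after op 2 (in-shuffle): 11 → 6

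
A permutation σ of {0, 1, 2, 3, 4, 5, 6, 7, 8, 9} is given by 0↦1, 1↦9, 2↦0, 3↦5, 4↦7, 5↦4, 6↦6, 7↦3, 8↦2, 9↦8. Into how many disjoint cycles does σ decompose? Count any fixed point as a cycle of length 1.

3

Cycle decomposition: (0 1 9 8 2) (3 5 4 7) (6).
3 cycles.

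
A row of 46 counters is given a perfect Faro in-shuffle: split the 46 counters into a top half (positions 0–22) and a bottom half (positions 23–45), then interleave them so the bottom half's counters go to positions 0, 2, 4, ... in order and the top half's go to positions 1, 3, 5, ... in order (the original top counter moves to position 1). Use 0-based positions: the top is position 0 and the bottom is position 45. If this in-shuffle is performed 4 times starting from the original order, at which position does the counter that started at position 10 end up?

34

Track the counter's position through each in-shuffle:
10 → 21 → 43 → 40 → 34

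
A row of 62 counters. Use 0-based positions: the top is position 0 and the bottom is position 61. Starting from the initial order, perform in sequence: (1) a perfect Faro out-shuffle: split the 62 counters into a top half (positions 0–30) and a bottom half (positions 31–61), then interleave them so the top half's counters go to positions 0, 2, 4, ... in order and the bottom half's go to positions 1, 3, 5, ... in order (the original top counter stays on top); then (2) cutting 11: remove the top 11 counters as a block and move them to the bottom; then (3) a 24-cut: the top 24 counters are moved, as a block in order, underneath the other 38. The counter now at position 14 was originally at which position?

Undo the operations in reverse order, starting from position 14:
  undo op 3 (cut 24): 14 ← 38
  undo op 2 (cut 11): 38 ← 49
  undo op 1 (out-shuffle, from bottom half): 49 ← 55
So the counter at position 14 came from original position 55.

55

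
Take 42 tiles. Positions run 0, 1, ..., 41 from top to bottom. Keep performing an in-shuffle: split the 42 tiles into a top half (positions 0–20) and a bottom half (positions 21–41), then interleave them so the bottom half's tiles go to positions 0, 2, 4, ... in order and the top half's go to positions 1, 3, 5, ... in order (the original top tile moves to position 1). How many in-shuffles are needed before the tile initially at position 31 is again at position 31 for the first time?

14

Follow position 31 under repeated in-shuffles:
31 → 20 → 41 → 40 → 38 → 34 → 26 → 10 → 21 → 0 → 1 → 3 → 7 → 15 → 31
It first returns after 14 in-shuffles.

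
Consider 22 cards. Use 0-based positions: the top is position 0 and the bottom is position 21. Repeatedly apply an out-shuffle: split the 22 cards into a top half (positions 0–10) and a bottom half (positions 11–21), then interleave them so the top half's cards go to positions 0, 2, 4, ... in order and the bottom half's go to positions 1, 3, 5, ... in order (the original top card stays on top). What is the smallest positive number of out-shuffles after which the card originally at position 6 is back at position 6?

Follow position 6 under repeated out-shuffles:
6 → 12 → 3 → 6
It first returns after 3 out-shuffles.

3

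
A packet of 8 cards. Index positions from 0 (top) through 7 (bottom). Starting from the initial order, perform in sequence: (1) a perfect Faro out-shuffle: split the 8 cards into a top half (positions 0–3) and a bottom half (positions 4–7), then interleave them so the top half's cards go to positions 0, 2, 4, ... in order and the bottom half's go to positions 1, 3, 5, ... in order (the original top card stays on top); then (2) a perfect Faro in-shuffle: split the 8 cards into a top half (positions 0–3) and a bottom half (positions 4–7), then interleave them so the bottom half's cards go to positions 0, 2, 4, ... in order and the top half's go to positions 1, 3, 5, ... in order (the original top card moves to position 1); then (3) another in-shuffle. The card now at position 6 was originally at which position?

Undo the operations in reverse order, starting from position 6:
  undo op 3 (in-shuffle, from bottom half): 6 ← 7
  undo op 2 (in-shuffle, from top half): 7 ← 3
  undo op 1 (out-shuffle, from bottom half): 3 ← 5
So the card at position 6 came from original position 5.

5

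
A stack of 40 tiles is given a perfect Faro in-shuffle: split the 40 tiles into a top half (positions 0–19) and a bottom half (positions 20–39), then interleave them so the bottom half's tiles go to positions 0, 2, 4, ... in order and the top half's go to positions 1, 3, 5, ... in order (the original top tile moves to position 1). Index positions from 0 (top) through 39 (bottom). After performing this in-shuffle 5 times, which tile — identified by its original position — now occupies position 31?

Work backwards from position 31, undoing one in-shuffle at a time:
31 ← 15 ← 7 ← 3 ← 1 ← 0
So the tile now at position 31 started at position 0.

0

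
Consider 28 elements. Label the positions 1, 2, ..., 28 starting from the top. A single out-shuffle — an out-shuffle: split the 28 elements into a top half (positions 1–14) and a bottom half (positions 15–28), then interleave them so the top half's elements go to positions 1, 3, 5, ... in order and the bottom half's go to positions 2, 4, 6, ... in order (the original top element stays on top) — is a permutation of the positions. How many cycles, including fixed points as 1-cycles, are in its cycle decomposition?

Trace each unvisited position around until it returns:
(1) (2 3 5 9 17 6 ... len 18) (4 7 13 25 22 16) (10 19) (28)
5 cycles in total.

5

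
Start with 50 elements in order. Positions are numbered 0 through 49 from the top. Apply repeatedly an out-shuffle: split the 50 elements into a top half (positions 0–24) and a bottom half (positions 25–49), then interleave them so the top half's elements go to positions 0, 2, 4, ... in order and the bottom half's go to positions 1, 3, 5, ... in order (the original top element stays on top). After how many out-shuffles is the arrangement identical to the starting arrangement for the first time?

The out-shuffle permutes the 50 positions with cycle lengths [1, 1, 3, 3, 21, 21].
Every element is home exactly when every cycle has completed a whole number of laps, i.e. after lcm(1, 3, 21) = 21 out-shuffles.

21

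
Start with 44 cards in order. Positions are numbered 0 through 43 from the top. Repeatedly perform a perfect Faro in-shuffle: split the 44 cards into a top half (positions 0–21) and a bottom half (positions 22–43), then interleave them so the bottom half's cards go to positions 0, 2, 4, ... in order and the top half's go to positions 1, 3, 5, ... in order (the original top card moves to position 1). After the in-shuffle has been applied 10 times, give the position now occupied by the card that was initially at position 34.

Track the card's position through each in-shuffle:
34 → 24 → 4 → 9 → 19 → 39 → 34 → 24 → 4 → 9 → 19

19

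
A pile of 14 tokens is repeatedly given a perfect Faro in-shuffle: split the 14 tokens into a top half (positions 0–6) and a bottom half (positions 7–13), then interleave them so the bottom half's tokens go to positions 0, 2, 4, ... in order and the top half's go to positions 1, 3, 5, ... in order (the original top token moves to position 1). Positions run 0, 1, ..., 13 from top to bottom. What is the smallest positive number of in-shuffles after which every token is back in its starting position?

The in-shuffle permutes the 14 positions with cycle lengths [2, 4, 4, 4].
Every token is home exactly when every cycle has completed a whole number of laps, i.e. after lcm(2, 4) = 4 in-shuffles.

4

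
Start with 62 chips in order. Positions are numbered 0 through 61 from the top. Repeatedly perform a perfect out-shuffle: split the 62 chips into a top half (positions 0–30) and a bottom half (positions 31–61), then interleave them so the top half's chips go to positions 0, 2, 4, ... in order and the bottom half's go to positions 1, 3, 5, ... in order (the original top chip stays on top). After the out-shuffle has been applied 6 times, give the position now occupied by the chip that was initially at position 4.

12

Track the chip's position through each out-shuffle:
4 → 8 → 16 → 32 → 3 → 6 → 12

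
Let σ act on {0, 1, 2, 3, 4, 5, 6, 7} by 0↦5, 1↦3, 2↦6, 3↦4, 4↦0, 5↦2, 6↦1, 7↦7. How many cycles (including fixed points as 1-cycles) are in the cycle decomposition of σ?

Cycle decomposition: (0 5 2 6 1 3 4) (7).
2 cycles.

2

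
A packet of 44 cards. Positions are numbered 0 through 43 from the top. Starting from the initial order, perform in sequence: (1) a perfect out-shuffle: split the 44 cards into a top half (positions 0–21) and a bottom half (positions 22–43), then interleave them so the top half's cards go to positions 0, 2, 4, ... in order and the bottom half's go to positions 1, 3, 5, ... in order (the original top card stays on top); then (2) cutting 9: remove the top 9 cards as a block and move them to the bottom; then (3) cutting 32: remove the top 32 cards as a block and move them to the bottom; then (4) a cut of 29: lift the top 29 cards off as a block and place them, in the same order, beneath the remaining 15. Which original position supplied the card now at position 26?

Undo the operations in reverse order, starting from position 26:
  undo op 4 (cut 29): 26 ← 11
  undo op 3 (cut 32): 11 ← 43
  undo op 2 (cut 9): 43 ← 8
  undo op 1 (out-shuffle, from top half): 8 ← 4
So the card at position 26 came from original position 4.

4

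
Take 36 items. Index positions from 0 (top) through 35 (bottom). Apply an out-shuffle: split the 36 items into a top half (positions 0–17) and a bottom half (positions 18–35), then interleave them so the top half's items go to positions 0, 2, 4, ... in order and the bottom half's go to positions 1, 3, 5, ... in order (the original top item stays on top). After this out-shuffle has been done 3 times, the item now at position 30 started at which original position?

30

Work backwards from position 30, undoing one out-shuffle at a time:
30 ← 15 ← 25 ← 30
So the item now at position 30 started at position 30.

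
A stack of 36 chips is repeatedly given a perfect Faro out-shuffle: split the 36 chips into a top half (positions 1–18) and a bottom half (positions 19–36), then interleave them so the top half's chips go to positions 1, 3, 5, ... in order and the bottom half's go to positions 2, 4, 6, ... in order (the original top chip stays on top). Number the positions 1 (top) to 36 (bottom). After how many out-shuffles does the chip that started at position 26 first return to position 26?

3

Follow position 26 under repeated out-shuffles:
26 → 16 → 31 → 26
It first returns after 3 out-shuffles.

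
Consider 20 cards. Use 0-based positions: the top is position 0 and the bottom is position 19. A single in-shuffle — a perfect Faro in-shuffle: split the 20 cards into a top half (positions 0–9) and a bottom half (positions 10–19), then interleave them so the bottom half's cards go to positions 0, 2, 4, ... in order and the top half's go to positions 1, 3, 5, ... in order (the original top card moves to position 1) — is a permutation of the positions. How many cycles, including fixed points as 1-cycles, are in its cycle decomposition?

Trace each unvisited position around until it returns:
(0 1 3 7 15 10) (2 5 11) (4 9 19 18 16 12) (6 13) (8 17 14)
5 cycles in total.

5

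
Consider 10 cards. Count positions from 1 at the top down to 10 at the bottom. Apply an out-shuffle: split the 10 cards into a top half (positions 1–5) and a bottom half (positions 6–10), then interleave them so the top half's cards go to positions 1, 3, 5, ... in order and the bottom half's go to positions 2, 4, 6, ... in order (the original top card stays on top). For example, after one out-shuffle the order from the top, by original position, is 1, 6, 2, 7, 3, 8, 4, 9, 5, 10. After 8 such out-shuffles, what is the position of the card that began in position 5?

Track the card's position through each out-shuffle:
5 → 9 → 8 → 6 → 2 → 3 → 5 → 9 → 8

8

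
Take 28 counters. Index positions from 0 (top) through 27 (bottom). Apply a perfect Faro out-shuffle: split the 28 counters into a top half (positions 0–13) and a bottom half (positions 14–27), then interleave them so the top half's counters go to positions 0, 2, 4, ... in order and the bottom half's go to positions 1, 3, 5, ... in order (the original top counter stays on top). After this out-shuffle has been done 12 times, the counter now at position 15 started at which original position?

Work backwards from position 15, undoing one out-shuffle at a time:
15 ← 21 ← 24 ← 12 ← 6 ← 3 ← 15 ← 21 ← 24 ← 12 ← 6 ← 3 ← 15
So the counter now at position 15 started at position 15.

15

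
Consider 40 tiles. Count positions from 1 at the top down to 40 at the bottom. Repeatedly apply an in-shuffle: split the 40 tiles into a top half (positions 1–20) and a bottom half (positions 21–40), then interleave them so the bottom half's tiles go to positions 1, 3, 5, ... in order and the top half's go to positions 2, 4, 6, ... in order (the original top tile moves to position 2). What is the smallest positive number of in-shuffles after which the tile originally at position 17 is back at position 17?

20

Follow position 17 under repeated in-shuffles:
17 → 34 → 27 → 13 → 26 → 11 → 22 → 3 → 6 → 12 → 24 → 7 → 14 → 28 → 15 → 30 → 19 → 38 → 35 → 29 → 17
It first returns after 20 in-shuffles.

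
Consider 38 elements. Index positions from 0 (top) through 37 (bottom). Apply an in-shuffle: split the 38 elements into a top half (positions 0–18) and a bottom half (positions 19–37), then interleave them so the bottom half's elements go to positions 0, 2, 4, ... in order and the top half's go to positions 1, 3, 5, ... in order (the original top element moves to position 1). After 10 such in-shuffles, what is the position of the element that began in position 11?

Track the element's position through each in-shuffle:
11 → 23 → 8 → 17 → 35 → 32 → 26 → 14 → 29 → 20 → 2

2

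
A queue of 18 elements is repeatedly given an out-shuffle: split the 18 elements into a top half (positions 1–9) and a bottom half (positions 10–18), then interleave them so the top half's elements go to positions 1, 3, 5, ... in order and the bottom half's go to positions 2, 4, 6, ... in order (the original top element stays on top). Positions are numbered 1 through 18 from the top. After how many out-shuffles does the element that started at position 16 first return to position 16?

8

Follow position 16 under repeated out-shuffles:
16 → 14 → 10 → 2 → 3 → 5 → 9 → 17 → 16
It first returns after 8 out-shuffles.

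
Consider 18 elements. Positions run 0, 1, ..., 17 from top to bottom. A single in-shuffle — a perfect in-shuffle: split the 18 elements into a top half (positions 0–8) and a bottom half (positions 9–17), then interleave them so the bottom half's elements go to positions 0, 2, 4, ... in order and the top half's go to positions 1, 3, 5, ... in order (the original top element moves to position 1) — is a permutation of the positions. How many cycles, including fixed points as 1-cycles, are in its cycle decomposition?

1

Trace each unvisited position around until it returns:
(0 1 3 7 15 12 ... len 18)
1 cycle in total.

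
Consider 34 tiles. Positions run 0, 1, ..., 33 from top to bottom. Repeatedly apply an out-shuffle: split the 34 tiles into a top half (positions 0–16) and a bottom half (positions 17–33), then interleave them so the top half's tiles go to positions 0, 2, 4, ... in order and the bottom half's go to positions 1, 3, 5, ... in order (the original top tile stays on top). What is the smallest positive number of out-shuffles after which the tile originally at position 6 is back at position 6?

Follow position 6 under repeated out-shuffles:
6 → 12 → 24 → 15 → 30 → 27 → 21 → 9 → 18 → 3 → 6
It first returns after 10 out-shuffles.

10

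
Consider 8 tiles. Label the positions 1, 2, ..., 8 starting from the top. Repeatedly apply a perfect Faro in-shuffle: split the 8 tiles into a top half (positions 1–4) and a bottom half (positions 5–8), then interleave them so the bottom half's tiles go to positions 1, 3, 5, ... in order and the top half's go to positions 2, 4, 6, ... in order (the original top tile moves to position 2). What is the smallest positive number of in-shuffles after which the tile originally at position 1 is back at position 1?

6

Follow position 1 under repeated in-shuffles:
1 → 2 → 4 → 8 → 7 → 5 → 1
It first returns after 6 in-shuffles.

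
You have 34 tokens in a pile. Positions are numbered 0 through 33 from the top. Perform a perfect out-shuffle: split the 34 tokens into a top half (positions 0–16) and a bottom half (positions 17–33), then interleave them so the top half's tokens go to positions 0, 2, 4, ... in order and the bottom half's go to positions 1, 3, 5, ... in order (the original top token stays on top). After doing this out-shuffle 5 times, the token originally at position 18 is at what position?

15

Track the token's position through each out-shuffle:
18 → 3 → 6 → 12 → 24 → 15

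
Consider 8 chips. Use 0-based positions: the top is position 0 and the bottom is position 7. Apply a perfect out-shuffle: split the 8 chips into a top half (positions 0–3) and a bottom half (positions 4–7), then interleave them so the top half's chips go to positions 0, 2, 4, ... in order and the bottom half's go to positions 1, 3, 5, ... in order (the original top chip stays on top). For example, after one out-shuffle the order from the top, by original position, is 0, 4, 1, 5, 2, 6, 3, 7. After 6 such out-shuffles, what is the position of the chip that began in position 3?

Track the chip's position through each out-shuffle:
3 → 6 → 5 → 3 → 6 → 5 → 3

3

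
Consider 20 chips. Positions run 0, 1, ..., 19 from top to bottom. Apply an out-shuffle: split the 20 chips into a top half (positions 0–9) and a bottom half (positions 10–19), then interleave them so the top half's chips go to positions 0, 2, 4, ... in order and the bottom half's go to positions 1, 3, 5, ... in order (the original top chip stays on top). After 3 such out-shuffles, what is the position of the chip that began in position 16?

14

Track the chip's position through each out-shuffle:
16 → 13 → 7 → 14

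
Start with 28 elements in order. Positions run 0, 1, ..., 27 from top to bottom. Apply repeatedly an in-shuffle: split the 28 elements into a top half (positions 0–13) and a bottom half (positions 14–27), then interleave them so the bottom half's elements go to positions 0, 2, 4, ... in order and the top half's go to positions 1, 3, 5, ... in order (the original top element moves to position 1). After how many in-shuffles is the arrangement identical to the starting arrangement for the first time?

28

The in-shuffle permutes the 28 positions with cycle lengths [28].
Every element is home exactly when every cycle has completed a whole number of laps, i.e. after lcm(28) = 28 in-shuffles.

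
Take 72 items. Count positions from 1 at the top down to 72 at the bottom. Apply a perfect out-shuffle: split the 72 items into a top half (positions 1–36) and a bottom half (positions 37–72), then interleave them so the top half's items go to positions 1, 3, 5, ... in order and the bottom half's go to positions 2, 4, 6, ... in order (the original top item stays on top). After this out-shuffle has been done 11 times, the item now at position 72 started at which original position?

Work backwards from position 72, undoing one out-shuffle at a time:
72 ← 72 ← 72 ← 72 ← 72 ← 72 ← 72 ← 72 ← 72 ← 72 ← 72 ← 72
So the item now at position 72 started at position 72.

72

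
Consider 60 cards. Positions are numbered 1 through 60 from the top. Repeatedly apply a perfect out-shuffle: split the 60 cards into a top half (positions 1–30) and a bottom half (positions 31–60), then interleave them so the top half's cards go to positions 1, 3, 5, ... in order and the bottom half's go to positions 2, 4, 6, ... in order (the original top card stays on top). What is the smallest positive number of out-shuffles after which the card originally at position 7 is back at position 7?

58

Follow position 7 under repeated out-shuffles:
7 → 13 → 25 → 49 → 38 → 16 → 31 → 2 → ... → 7 (length 58)
It first returns after 58 out-shuffles.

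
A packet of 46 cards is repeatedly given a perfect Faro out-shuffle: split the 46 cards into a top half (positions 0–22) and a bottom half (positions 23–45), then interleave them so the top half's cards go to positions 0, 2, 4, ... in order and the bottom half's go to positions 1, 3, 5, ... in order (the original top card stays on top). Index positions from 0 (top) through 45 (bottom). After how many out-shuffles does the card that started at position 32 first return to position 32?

12

Follow position 32 under repeated out-shuffles:
32 → 19 → 38 → 31 → 17 → 34 → 23 → 1 → 2 → 4 → 8 → 16 → 32
It first returns after 12 out-shuffles.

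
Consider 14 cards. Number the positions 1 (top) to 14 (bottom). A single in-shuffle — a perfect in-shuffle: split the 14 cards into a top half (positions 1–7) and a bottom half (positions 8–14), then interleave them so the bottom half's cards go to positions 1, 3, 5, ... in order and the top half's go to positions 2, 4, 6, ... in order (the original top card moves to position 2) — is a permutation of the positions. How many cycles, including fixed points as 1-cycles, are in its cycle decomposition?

Trace each unvisited position around until it returns:
(1 2 4 8) (3 6 12 9) (5 10) (7 14 13 11)
4 cycles in total.

4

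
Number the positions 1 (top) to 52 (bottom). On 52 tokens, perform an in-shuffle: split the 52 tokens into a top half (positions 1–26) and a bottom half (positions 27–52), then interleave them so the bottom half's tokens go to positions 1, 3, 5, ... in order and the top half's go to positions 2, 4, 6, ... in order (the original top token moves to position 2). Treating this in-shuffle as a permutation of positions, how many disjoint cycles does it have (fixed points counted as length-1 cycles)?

1

Trace each unvisited position around until it returns:
(1 2 4 8 16 32 ... len 52)
1 cycle in total.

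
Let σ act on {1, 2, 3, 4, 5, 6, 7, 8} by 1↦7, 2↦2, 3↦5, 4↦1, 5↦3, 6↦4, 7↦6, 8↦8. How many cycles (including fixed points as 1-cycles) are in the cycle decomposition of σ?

4

Cycle decomposition: (1 7 6 4) (2) (3 5) (8).
4 cycles.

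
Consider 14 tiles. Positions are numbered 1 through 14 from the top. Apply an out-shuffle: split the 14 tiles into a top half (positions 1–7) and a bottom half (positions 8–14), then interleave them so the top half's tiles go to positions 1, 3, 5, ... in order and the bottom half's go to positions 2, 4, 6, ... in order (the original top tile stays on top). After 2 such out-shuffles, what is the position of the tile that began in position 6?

Track the tile's position through each out-shuffle:
6 → 11 → 8

8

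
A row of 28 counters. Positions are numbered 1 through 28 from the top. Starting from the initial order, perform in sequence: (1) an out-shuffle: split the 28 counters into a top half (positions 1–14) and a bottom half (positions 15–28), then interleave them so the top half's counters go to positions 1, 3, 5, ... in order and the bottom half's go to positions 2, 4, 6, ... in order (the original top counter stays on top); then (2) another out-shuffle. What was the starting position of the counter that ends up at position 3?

Undo the operations in reverse order, starting from position 3:
  undo op 2 (out-shuffle, from top half): 3 ← 2
  undo op 1 (out-shuffle, from bottom half): 2 ← 15
So the counter at position 3 came from original position 15.

15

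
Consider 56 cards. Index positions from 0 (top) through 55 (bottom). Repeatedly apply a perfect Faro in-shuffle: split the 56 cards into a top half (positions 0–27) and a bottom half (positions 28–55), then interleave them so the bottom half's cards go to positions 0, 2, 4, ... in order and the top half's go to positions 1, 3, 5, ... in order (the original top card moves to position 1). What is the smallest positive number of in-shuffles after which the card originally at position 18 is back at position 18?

Follow position 18 under repeated in-shuffles:
18 → 37 → 18
It first returns after 2 in-shuffles.

2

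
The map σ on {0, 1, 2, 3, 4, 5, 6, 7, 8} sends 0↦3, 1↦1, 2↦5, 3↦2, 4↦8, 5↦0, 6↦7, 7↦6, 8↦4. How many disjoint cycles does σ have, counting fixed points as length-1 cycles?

4

Cycle decomposition: (0 3 2 5) (1) (4 8) (6 7).
4 cycles.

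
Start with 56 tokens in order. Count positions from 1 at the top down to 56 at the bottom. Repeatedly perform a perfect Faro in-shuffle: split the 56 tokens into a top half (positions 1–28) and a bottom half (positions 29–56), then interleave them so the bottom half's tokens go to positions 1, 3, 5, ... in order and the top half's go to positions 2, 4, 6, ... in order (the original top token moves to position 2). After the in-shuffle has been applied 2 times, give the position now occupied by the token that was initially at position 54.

Track the token's position through each in-shuffle:
54 → 51 → 45

45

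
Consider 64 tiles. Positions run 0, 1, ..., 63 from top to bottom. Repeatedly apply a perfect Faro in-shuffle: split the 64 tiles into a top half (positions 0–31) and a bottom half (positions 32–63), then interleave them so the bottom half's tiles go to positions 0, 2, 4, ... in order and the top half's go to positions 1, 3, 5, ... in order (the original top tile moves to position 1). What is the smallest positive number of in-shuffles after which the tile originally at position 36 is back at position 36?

12

Follow position 36 under repeated in-shuffles:
36 → 8 → 17 → 35 → 6 → 13 → 27 → 55 → 46 → 28 → 57 → 50 → 36
It first returns after 12 in-shuffles.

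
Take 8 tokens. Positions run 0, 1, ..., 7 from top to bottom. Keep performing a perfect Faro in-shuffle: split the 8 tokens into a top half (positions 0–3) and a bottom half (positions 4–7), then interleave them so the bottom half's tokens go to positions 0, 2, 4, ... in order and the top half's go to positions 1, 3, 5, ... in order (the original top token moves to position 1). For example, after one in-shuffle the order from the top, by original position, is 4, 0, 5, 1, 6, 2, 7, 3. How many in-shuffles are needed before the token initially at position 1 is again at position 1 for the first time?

Follow position 1 under repeated in-shuffles:
1 → 3 → 7 → 6 → 4 → 0 → 1
It first returns after 6 in-shuffles.

6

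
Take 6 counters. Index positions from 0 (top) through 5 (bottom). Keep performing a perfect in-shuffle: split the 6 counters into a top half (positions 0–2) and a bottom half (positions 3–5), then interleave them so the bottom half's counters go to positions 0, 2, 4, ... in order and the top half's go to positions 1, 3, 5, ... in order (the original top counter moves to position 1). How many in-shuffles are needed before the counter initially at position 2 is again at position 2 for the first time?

Follow position 2 under repeated in-shuffles:
2 → 5 → 4 → 2
It first returns after 3 in-shuffles.

3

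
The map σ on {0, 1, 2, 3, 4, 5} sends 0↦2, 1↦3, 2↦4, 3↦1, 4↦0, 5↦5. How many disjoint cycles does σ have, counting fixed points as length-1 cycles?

Cycle decomposition: (0 2 4) (1 3) (5).
3 cycles.

3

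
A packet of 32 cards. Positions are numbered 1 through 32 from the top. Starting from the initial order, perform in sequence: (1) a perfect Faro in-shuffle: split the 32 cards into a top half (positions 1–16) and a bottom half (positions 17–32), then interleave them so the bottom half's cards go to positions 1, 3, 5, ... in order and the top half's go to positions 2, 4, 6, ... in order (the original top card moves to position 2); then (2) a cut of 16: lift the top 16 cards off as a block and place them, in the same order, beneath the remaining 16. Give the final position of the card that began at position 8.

32

Track the card from position 8 forward through each operation:
  after op 1 (in-shuffle): 8 → 16
  after op 2 (cut 16): 16 → 32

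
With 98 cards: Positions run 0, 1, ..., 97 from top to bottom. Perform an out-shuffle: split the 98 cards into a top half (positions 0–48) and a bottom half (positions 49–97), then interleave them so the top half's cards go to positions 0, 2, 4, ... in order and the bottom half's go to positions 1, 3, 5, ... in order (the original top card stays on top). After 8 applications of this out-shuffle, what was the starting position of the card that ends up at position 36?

35

Work backwards from position 36, undoing one out-shuffle at a time:
36 ← 18 ← 9 ← 53 ← 75 ← 86 ← 43 ← 70 ← 35
So the card now at position 36 started at position 35.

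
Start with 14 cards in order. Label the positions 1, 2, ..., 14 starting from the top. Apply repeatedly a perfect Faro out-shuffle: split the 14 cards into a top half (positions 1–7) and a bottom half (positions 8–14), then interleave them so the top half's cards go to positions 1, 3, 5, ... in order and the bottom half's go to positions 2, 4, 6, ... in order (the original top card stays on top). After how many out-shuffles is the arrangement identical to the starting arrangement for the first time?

12

The out-shuffle permutes the 14 positions with cycle lengths [1, 1, 12].
Every card is home exactly when every cycle has completed a whole number of laps, i.e. after lcm(1, 12) = 12 out-shuffles.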